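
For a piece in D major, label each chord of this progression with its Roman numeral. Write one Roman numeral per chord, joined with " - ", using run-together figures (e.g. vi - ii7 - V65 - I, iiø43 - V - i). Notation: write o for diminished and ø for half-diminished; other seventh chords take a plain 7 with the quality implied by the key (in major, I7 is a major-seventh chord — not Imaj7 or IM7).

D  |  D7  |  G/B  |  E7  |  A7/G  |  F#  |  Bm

D has root D, degree 1 in D major, so I.
D7: a dominant seventh chord on D, the applied dominant of IV → V7/IV.
G/B: major triad on G = scale degree 4 → IV6.
E7 is the secondary dominant of V (dominant seventh chord on E): V7/V.
A7/G has root A, degree 5 in D major, so V42.
F# is the secondary dominant of vi (major triad on F#): V/vi.
Bm: minor triad on B = scale degree 6 → vi.

I - V7/IV - IV6 - V7/V - V42 - V/vi - vi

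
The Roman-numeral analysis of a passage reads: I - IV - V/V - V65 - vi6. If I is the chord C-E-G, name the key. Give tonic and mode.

The chord C is a major triad rooted on C; its label is I.
If C is scale degree 1 and the mode makes that degree carry a major triad, the tonic is C and the mode is major.

C major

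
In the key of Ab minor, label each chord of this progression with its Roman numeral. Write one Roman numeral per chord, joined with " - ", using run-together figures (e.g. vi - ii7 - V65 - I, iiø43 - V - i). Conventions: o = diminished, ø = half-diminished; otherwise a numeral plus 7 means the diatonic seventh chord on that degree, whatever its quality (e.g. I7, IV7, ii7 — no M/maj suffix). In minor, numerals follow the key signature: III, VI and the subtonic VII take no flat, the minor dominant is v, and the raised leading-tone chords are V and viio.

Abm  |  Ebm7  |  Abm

i - v7 - i

Abm: minor triad on Ab = scale degree 1 → i.
Ebm7 has root Eb, degree 5 in Ab minor, so v7.
Abm: root Ab is the tonic; minor triad there is i.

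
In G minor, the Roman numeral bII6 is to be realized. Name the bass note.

C

bII in G minor has root Ab; the chord is Ab-C-Eb.
The figure 6 means first inversion — the third is in the bass.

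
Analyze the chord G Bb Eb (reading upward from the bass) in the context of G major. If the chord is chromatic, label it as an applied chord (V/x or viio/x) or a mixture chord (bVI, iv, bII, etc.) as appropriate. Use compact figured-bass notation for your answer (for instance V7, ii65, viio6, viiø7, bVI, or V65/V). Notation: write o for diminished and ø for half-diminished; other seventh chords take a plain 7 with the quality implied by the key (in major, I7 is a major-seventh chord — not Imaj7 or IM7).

bVI6

Stacked in thirds the chord is Eb-G-Bb: a major triad on Eb.
Eb is the lowered sixth degree of G major (diatonic 6 would be E). This is a major triad on the lowered sixth degree, borrowed from the parallel minor.
With G in the bass the chord is in first inversion, so the figured bass is 6.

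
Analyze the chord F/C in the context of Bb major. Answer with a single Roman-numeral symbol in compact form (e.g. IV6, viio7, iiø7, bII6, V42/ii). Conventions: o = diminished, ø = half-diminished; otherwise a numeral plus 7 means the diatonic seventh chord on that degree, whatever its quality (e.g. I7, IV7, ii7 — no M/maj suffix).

V64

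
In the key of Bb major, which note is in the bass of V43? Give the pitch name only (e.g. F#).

V in Bb major has root F; the chord is F-A-C-Eb.
The figure 43 means second inversion — the fifth is in the bass.

C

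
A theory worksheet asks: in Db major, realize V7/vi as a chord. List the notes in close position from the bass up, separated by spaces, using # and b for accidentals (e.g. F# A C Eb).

The slash means an applied dominant: we want the dominant of vi. In Db major, vi is Bb minor, and its dominant is built on F.
Building a dominant seventh chord on F gives F-A-C-Eb.

F A C Eb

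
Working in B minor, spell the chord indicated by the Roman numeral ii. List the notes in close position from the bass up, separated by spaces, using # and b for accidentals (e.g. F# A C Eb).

Scale degree 2 in B minor is C#; here the chord built on it is altered to a minor triad. ii is the minor supertonic, borrowed from the parallel major (the Dorian ii).
So the chord is C#-E-G#.

C# E G#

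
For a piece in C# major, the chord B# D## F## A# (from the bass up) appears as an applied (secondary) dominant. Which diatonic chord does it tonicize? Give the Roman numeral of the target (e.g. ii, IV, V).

iii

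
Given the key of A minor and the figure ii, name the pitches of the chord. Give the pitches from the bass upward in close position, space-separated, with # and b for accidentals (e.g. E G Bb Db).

Scale degree 2 in A minor is B; here the chord built on it is altered to a minor triad. ii is the minor supertonic, borrowed from the parallel major (the Dorian ii).
So the chord is B-D-F#, a minor triad.

B D F#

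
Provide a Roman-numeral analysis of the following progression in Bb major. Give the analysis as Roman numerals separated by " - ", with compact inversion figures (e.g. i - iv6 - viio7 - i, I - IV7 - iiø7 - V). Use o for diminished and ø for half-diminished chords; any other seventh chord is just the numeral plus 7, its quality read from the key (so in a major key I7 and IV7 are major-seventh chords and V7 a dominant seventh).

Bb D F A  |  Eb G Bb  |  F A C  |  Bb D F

Bb-D-F-A: major seventh chord on Bb = scale degree 1 → I7.
Eb-G-Bb has root Eb, degree 4 in Bb major, so IV.
F-A-C: major triad on F = scale degree 5 → V.
Bb-D-F has root Bb, degree 1 in Bb major, so I.

I7 - IV - V - I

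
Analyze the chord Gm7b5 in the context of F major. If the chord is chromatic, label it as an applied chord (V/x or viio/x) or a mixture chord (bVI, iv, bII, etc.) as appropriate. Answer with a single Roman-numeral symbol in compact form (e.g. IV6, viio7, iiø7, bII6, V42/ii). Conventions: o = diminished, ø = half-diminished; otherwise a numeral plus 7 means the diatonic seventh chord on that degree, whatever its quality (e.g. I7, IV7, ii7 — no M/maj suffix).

Stacked in thirds the chord is G-Bb-Db-F: a half-diminished seventh chord on G.
G is the second degree of F major. This is the half-diminished supertonic seventh, borrowed from the parallel minor.

iiø7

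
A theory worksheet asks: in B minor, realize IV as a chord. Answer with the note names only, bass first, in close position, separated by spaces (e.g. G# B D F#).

E G# B

IV is the major subdominant, borrowed from the parallel major. In B minor that root is E.
So the chord is E-G#-B, a major triad.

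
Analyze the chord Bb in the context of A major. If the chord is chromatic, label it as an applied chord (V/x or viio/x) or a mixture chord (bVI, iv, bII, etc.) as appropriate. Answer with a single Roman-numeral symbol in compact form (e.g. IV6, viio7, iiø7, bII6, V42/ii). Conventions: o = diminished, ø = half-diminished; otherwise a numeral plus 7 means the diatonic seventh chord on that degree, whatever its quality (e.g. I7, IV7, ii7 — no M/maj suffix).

bII

The pitches Bb-D-F form a major triad rooted on Bb.
Bb is the lowered second degree of A major (diatonic 2 would be B). This is the Neapolitan chord — a major triad on the lowered second degree.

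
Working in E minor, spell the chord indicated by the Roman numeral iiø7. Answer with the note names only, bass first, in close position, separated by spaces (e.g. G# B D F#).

In E minor, scale degree 2 is F#, and the diatonic chord built there is a half-diminished seventh chord.
That chord is spelled F#-A-C-E.

F# A C E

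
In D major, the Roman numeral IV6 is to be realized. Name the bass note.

IV in D major has root G; the chord is G-B-D.
The figure 6 means first inversion — the third is in the bass.

B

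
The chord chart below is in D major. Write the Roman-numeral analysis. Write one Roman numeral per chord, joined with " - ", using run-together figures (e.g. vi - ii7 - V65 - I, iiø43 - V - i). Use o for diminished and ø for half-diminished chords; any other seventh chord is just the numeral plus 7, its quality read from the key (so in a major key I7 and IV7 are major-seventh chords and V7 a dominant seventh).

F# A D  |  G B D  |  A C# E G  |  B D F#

I6 - IV - V7 - vi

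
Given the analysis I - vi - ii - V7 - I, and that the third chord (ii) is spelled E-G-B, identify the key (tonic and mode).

D major

The anchor chord is a minor triad on E, labeled ii.
ii on E implies E is the supertonic; that puts the tonic at D, and the lowercase numeral fits major mode.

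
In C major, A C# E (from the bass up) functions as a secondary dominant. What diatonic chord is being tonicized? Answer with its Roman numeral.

ii

The chord is a major triad on A.
A dominant resolves down a perfect fifth: A → D. In C major, D is scale degree 2, i.e. ii.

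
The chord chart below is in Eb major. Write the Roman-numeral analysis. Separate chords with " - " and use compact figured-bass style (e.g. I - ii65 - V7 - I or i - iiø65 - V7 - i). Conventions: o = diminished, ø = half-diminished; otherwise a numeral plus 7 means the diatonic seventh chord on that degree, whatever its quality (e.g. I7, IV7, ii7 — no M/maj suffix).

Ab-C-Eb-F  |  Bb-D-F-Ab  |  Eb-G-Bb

ii65 - V7 - I

Ab-C-Eb-F has root F, degree 2 in Eb major, so ii65.
Bb-D-F-Ab: root Bb is the dominant; dominant seventh chord there is V7.
Eb-G-Bb: root Eb is the tonic; major triad there is I.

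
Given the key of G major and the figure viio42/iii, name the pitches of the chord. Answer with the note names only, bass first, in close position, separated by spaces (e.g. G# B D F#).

G A# C# E

viio42/iii is a secondary leading-tone chord. The target iii is B in G major; the applied chord is rooted a semitone below, on A#.
Building a fully diminished seventh chord on A# gives A#-C#-E-G.
With the 42 figure the chord is in third inversion; from the bass G upward in close position it reads G-A#-C#-E.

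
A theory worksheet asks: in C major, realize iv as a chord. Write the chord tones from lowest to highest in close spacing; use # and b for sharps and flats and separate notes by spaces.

F Ab C

iv is the minor subdominant, borrowed from the parallel minor. In C major that root is F.
So the chord is F-Ab-C, a minor triad.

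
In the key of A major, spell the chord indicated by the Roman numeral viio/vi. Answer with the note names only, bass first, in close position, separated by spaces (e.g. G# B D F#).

The slash marks an applied leading-tone chord: viio of vi. In A major, vi is F#, so the leading tone to it is E#, a half step below.
Building a diminished triad on E# gives E#-G#-B.

E# G# B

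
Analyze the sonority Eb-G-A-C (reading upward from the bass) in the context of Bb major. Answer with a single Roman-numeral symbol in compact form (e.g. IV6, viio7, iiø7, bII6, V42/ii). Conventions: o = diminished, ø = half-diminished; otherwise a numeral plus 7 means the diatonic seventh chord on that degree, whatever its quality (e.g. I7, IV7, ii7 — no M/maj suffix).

The pitches A-C-Eb-G form a half-diminished seventh chord rooted on A.
A is scale degree 7 in Bb major, and a half-diminished seventh chord on that degree is written viiø7.
With Eb in the bass the chord is in second inversion, so the figured bass is 43.

viiø43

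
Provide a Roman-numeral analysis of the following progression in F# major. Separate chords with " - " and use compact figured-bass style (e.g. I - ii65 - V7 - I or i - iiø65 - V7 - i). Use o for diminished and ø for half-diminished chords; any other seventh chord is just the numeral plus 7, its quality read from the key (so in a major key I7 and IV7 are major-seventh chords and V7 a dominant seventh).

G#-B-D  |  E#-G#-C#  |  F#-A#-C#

iio - V6 - I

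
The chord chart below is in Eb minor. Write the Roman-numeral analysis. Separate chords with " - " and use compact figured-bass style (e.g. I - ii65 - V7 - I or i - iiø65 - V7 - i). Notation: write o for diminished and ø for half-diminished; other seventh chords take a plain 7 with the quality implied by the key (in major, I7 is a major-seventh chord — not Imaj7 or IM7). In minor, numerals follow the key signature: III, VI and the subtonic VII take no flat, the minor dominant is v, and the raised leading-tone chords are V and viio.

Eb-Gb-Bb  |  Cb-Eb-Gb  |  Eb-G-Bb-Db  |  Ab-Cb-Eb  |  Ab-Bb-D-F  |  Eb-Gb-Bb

i - VI - V7/iv - iv - V42 - i

Eb-Gb-Bb has root Eb, degree 1 in Eb minor, so i.
Cb-Eb-Gb: root Cb is the submediant; major triad there is VI.
Eb-G-Bb-Db: chromatic; Eb is V of iv, so V7/iv.
Ab-Cb-Eb: minor triad on Ab = scale degree 4 → iv.
Ab-Bb-D-F: root Bb is the dominant; dominant seventh chord there is V42.
Eb-Gb-Bb: minor triad on Eb = scale degree 1 → i.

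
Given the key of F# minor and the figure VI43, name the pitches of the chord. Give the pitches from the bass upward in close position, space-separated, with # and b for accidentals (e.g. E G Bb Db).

In F# minor, the sixth degree is D, and the diatonic chord built there is a major seventh chord.
That chord is spelled D-F#-A-C#.
With the 43 figure the chord is in second inversion; from the bass A upward in close position it reads A-C#-D-F#.

A C# D F#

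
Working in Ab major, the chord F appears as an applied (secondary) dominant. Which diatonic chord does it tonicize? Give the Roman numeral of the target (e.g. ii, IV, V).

ii

The chord is a major triad on F.
A dominant resolves down a perfect fifth: F → Bb. In Ab major, Bb is scale degree 2, i.e. ii.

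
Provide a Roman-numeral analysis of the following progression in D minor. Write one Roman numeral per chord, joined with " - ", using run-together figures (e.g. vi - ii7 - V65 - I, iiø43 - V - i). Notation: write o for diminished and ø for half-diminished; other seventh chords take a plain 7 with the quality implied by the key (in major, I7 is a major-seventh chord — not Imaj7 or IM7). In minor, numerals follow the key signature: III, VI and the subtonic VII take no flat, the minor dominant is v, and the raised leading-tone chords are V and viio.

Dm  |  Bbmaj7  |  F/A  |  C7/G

i - VI7 - III6 - VII43

Dm has root D, degree 1 in D minor, so i.
Bbmaj7 has root Bb, degree 6 in D minor, so VI7.
F/A: major triad on F = scale degree 3 → III6.
C7/G: dominant seventh chord on C = scale degree 7 → VII43.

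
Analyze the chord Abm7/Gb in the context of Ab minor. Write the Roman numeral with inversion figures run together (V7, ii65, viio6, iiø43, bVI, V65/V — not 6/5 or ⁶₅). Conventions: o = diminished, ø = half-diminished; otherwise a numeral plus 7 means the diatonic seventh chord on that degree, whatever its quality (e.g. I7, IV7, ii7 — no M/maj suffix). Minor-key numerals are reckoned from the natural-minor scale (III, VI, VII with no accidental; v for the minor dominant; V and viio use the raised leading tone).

The pitches Ab-Cb-Eb-Gb form a minor seventh chord rooted on Ab.
In Ab minor, Ab is the tonic; the diatonic minor seventh chord there is i7.
With Gb in the bass the chord is in third inversion, so the figured bass is 42.

i42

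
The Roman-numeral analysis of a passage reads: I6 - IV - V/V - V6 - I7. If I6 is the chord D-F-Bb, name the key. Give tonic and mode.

I6 is given as D-F-Bb — a major triad with root Bb.
If Bb is scale degree 1 and the mode makes that degree carry a major triad, the tonic is Bb and the mode is major.

Bb major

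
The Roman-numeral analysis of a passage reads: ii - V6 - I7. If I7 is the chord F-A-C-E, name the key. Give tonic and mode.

The anchor chord is a major seventh chord on F, labeled I7.
If F is scale degree 1 and the mode makes that degree carry a major seventh chord, the tonic is F and the mode is major.

F major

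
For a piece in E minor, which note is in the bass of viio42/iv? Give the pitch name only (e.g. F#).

F

The applied chord viio42/iv is rooted on G#: G#-B-D-F.
The figure 42 means third inversion — the seventh is in the bass.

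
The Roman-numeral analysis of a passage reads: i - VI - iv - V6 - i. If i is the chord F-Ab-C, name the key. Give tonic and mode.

i is given as F-Ab-C — a minor triad with root F.
If F is scale degree 1 and the mode makes that degree carry a minor triad, the tonic is F and the mode is minor.

F minor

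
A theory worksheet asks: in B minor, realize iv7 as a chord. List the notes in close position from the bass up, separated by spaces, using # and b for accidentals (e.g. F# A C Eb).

The numeral's case and figure indicate a minor seventh chord. In B minor its root, scale degree 4, is E.
Stacking thirds from E gives E-G-B-D.

E G B D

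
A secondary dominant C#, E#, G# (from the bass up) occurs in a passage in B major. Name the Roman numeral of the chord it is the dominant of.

The chord is a major triad on C#.
A dominant resolves down a perfect fifth: C# → F#. In B major, F# is scale degree 5, i.e. V.

V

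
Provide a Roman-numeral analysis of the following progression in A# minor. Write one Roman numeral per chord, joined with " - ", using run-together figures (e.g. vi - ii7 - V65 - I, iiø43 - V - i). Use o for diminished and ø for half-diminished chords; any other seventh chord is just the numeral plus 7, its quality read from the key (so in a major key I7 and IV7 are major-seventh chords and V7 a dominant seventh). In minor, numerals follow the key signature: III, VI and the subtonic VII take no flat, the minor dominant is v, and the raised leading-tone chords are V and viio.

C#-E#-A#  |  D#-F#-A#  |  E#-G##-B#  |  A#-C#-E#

i6 - iv - V - i

C#-E#-A#: root A# is the tonic; minor triad there is i6.
D#-F#-A# has root D#, degree 4 in A# minor, so iv.
E#-G##-B# has root E#, degree 5 in A# minor, so V.
A#-C#-E#: root A# is the tonic; minor triad there is i.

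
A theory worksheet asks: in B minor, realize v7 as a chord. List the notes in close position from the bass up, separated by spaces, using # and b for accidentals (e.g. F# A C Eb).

F# A C# E

The numeral's case and figure indicate a minor seventh chord. In B minor its root, the fifth degree, is F#.
Stacking thirds from F# gives F#-A-C#-E.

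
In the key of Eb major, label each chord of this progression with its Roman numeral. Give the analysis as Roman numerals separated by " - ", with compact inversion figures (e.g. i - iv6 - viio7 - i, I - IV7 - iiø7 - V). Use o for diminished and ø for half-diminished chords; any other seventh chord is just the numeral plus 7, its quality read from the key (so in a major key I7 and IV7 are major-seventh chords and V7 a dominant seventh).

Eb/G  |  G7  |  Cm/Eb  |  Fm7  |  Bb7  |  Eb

I6 - V7/vi - vi6 - ii7 - V7 - I

Eb/G: major triad on Eb = scale degree 1 → I6.
G7 is the secondary dominant of vi (dominant seventh chord on G): V7/vi.
Cm/Eb: minor triad on C = scale degree 6 → vi6.
Fm7: root F is the supertonic; minor seventh chord there is ii7.
Bb7 has root Bb, degree 5 in Eb major, so V7.
Eb: root Eb is the tonic; major triad there is I.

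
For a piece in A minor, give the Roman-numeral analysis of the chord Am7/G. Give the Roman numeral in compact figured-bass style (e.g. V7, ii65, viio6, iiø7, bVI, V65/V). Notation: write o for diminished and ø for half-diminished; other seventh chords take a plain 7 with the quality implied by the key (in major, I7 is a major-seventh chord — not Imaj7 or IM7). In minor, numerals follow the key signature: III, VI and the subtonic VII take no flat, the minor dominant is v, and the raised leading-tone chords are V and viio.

i42

Stacked in thirds the chord is A-C-E-G: a minor seventh chord on A.
A is scale degree 1 in A minor, and a minor seventh chord on that degree is written i7.
With G in the bass the chord is in third inversion, so the figured bass is 42.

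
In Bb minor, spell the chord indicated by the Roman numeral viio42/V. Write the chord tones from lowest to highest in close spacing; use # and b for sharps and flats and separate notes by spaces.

The slash marks an applied leading-tone chord: viio of V. In Bb minor, V is F, so the leading tone to it is E, a half step below.
Building a fully diminished seventh chord on E gives E-G-Bb-Db.
The figured bass 42 indicates third inversion, placing the seventh (Db) in the bass: Db-E-G-Bb.

Db E G Bb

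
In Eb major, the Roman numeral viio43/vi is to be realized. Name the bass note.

F

The applied chord viio43/vi is rooted on B: B-D-F-Ab.
The figure 43 means second inversion — the fifth is in the bass.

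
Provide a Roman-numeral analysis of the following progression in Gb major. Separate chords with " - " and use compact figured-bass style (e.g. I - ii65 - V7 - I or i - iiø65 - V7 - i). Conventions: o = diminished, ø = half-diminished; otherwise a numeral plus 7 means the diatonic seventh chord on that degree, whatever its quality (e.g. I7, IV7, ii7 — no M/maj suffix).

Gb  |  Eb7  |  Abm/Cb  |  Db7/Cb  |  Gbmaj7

I - V7/ii - ii6 - V42 - I7

Gb has root Gb, degree 1 in Gb major, so I.
Eb7: chromatic; Eb is V of ii, so V7/ii.
Abm/Cb: minor triad on Ab = scale degree 2 → ii6.
Db7/Cb has root Db, degree 5 in Gb major, so V42.
Gbmaj7: major seventh chord on Gb = scale degree 1 → I7.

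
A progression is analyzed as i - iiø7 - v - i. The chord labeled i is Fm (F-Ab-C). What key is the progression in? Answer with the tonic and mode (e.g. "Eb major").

F minor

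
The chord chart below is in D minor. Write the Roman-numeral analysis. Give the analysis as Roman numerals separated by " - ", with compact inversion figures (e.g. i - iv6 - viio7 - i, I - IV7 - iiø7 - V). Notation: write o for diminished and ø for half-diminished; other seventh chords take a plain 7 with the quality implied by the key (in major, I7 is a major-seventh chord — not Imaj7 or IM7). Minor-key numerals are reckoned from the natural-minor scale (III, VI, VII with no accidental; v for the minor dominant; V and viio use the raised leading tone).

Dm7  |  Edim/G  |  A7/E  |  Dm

Dm7 has root D, degree 1 in D minor, so i7.
Edim/G: diminished triad on E = scale degree 2 → iio6.
A7/E: root A is the dominant; dominant seventh chord there is V43.
Dm: root D is the tonic; minor triad there is i.

i7 - iio6 - V43 - i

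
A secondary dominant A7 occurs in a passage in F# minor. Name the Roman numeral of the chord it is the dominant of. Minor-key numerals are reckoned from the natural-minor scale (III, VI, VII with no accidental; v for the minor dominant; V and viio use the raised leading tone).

VI

The chord is a dominant seventh chord on A.
A dominant resolves down a perfect fifth: A → D. In F# minor, D is scale degree 6, i.e. VI.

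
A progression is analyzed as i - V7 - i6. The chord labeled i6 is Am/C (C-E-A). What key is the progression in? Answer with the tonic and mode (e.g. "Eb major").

The chord Am/C is a minor triad rooted on A; its label is i6.
If A is scale degree 1 and the mode makes that degree carry a minor triad, the tonic is A and the mode is minor.

A minor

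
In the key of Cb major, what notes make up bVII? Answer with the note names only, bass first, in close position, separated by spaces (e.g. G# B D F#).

Bbb Db Fb

bVII is a major triad on the lowered seventh degree (the subtonic), borrowed from the parallel minor. In Cb major that root is Bbb.
So the chord is Bbb-Db-Fb, a major triad.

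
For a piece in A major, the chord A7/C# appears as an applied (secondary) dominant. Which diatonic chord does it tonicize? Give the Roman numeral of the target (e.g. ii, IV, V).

IV

The chord is a dominant seventh chord on A.
A dominant resolves down a perfect fifth: A → D. In A major, D is scale degree 4, i.e. IV.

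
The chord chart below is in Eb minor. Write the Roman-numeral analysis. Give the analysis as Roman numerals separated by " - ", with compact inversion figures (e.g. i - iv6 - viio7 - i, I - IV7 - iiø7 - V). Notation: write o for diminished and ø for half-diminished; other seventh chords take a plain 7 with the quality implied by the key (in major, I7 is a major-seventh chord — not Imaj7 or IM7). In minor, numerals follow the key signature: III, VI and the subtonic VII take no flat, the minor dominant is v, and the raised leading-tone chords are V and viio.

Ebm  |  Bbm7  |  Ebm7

i - v7 - i7

Ebm: minor triad on Eb = scale degree 1 → i.
Bbm7: minor seventh chord on Bb = scale degree 5 → v7.
Ebm7 has root Eb, degree 1 in Eb minor, so i7.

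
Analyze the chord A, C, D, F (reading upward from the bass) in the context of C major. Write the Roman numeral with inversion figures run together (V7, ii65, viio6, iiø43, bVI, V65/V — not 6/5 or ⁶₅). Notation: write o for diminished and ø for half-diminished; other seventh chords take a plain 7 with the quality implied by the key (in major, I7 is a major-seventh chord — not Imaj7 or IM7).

ii43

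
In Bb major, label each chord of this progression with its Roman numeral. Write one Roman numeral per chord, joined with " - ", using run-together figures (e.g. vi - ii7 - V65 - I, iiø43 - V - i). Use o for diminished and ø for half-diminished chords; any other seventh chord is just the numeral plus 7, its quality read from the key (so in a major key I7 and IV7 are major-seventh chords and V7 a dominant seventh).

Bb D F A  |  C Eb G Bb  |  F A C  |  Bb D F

I7 - ii7 - V - I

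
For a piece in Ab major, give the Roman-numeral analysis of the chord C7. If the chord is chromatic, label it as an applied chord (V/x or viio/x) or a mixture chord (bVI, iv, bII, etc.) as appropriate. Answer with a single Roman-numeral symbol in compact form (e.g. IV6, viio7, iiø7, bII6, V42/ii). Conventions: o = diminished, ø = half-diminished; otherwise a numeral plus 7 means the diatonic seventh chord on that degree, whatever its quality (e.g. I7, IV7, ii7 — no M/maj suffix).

The pitches C-E-G-Bb form a dominant seventh chord rooted on C.
C is not a diatonic chord root with this quality in Ab major, but it lies a perfect fifth above F (vi), so the chord functions as an applied dominant of vi.

V7/vi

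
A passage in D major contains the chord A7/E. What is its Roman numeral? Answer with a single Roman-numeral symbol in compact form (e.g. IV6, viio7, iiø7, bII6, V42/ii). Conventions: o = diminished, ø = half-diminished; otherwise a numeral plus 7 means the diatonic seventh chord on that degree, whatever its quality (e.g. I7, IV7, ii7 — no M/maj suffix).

V43

The pitches A-C#-E-G form a dominant seventh chord rooted on A.
In D major, A is the dominant; the diatonic dominant seventh chord there is V7.
With E in the bass the chord is in second inversion, so the figured bass is 43.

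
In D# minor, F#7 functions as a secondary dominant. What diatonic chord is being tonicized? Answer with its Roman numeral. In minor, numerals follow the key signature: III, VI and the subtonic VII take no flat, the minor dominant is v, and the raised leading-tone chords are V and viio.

The chord is a dominant seventh chord on F#.
A dominant resolves down a perfect fifth: F# → B. In D# minor, B is scale degree 6, i.e. VI.

VI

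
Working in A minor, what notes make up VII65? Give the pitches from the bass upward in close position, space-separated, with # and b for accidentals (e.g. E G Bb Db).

B D F G

The numeral's case and figure indicate a dominant seventh chord. In A minor its root, scale degree 7, is G.
Stacking thirds from G gives G-B-D-F.
With the 65 figure the chord is in first inversion; from the bass B upward in close position it reads B-D-F-G.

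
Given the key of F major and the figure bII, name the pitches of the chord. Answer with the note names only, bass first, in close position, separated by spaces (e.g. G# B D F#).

Scale degree 2 in F major is G; lowering it a half step gives Gb. bII is the Neapolitan chord — a major triad on the lowered second degree.
So the chord is Gb-Bb-Db.

Gb Bb Db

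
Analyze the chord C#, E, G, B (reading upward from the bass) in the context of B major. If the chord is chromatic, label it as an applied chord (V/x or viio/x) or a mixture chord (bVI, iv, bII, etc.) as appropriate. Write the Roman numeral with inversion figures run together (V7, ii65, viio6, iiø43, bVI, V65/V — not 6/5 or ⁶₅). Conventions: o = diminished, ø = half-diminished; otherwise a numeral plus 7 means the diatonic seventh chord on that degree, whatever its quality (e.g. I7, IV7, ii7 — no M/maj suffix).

iiø7

The pitches C#-E-G-B form a half-diminished seventh chord rooted on C#.
C# is the second degree of B major. This is the half-diminished supertonic seventh, borrowed from the parallel minor.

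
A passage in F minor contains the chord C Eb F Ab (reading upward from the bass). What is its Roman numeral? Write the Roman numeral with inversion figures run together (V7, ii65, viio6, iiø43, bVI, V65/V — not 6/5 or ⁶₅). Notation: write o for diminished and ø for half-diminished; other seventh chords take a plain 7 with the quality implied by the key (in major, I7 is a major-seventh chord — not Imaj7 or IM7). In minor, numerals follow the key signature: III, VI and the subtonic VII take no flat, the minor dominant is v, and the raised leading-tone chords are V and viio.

i43

Stacked in thirds the chord is F-Ab-C-Eb: a minor seventh chord on F.
In F minor, F is the tonic; the diatonic minor seventh chord there is i7.
With C in the bass the chord is in second inversion, so the figured bass is 43.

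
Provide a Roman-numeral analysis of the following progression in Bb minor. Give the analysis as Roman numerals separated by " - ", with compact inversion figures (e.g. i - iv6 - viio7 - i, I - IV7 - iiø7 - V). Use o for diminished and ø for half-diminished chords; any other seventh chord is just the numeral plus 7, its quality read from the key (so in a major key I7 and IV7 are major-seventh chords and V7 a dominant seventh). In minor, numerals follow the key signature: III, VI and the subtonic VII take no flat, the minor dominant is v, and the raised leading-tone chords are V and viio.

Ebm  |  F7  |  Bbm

iv - V7 - i

Ebm: root Eb is the subdominant; minor triad there is iv.
F7: dominant seventh chord on F = scale degree 5 → V7.
Bbm: minor triad on Bb = scale degree 1 → i.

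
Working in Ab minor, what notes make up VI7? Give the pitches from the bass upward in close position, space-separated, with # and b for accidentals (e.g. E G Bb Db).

In Ab minor, the sixth degree is Fb, and the diatonic chord built there is a major seventh chord.
Stacking thirds from Fb gives Fb-Ab-Cb-Eb.

Fb Ab Cb Eb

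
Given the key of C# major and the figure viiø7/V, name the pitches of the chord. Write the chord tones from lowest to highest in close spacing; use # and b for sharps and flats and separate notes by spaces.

The slash marks an applied leading-tone chord: viio of V. In C# major, V is G#, so the leading tone to it is F##, a half step below.
Building a half-diminished seventh chord on F## gives F##-A#-C#-E#.

F## A# C# E#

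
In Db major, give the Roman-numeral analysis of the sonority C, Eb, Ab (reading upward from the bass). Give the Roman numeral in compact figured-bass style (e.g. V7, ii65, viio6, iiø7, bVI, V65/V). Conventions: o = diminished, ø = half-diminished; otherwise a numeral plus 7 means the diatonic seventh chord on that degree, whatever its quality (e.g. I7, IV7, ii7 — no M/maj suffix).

The pitches Ab-C-Eb form a major triad rooted on Ab.
In Db major, Ab is the dominant; the diatonic major triad there is V.
With C in the bass the chord is in first inversion, so the figured bass is 6.

V6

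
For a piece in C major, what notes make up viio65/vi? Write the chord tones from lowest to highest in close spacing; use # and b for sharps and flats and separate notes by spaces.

viio65/vi is a secondary leading-tone chord. The target vi is A in C major; the applied chord is rooted a semitone below, on G#.
Building a fully diminished seventh chord on G# gives G#-B-D-F.
The figured bass 65 indicates first inversion, placing the third (B) in the bass: B-D-F-G#.

B D F G#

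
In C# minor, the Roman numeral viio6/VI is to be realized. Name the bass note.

The applied chord viio6/VI is rooted on G#: G#-B-D.
The figure 6 means first inversion — the third is in the bass.

B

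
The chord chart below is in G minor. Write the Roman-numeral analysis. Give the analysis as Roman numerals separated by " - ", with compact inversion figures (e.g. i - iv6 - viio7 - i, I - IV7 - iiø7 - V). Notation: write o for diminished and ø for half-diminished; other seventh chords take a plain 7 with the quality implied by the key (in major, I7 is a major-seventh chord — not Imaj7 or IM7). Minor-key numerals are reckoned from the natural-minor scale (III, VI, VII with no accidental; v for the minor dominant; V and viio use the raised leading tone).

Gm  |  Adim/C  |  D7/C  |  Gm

i - iio6 - V42 - i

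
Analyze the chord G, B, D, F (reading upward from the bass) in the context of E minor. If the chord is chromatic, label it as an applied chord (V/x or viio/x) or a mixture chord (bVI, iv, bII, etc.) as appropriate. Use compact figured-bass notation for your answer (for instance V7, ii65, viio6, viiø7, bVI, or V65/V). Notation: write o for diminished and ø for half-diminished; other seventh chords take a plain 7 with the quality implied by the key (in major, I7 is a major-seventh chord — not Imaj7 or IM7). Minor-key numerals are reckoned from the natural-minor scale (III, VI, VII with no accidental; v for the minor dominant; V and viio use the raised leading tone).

The pitches G-B-D-F form a dominant seventh chord rooted on G.
G is not a diatonic chord root with this quality in E minor, but it lies a perfect fifth above C (VI), so the chord functions as an applied dominant of VI.

V7/VI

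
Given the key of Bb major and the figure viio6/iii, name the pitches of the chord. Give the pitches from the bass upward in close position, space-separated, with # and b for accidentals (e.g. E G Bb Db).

The slash marks an applied leading-tone chord: viio of iii. In Bb major, iii is D, so the leading tone to it is C#, a half step below.
Building a diminished triad on C# gives C#-E-G.
The figured bass 6 indicates first inversion, placing the third (E) in the bass: E-G-C#.

E G C#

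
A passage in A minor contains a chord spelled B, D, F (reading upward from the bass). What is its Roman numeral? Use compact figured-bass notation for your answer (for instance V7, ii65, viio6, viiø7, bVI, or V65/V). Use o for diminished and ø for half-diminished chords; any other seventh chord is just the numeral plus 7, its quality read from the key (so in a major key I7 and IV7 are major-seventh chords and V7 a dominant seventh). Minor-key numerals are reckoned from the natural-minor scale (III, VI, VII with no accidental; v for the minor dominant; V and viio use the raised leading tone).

iio

Stacked in thirds the chord is B-D-F: a diminished triad on B.
In A minor, B is the supertonic; the diatonic diminished triad there is iio.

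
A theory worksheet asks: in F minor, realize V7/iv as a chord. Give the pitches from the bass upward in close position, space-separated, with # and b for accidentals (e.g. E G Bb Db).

F A C Eb

V7/iv is a secondary dominant — the dominant seventh of iv. iv in F minor is Bb, so the applied chord's root is F, a perfect fifth above.
Building a dominant seventh chord on F gives F-A-C-Eb.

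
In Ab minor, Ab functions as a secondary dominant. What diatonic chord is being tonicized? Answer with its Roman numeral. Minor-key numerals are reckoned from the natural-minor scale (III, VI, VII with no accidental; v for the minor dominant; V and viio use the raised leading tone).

The chord is a major triad on Ab.
A dominant resolves down a perfect fifth: Ab → Db. In Ab minor, Db is scale degree 4, i.e. iv.

iv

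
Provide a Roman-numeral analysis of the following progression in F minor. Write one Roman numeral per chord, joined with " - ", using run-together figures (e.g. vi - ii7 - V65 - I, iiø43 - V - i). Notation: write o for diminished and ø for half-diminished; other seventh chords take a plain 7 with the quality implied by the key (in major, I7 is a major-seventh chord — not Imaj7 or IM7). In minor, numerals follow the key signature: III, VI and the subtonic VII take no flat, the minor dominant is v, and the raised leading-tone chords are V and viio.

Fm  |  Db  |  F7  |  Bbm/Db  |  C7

i - VI - V7/iv - iv6 - V7

Fm has root F, degree 1 in F minor, so i.
Db has root Db, degree 6 in F minor, so VI.
F7: a dominant seventh chord on F, the applied dominant of iv → V7/iv.
Bbm/Db: minor triad on Bb = scale degree 4 → iv6.
C7: root C is the dominant; dominant seventh chord there is V7.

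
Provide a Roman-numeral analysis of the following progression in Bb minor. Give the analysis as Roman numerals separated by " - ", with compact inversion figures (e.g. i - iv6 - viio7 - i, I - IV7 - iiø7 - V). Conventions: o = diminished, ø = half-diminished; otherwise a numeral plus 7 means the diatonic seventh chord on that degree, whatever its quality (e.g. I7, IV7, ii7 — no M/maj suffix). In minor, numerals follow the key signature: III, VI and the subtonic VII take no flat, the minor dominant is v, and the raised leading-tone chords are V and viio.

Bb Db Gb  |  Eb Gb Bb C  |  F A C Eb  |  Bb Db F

VI6 - iiø65 - V7 - i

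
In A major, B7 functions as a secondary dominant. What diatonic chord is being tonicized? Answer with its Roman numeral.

V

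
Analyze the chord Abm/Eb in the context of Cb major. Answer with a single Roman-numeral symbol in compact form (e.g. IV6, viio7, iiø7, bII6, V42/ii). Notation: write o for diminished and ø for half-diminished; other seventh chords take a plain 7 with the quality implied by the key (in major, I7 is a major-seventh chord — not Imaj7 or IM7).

vi64

The pitches Ab-Cb-Eb form a minor triad rooted on Ab.
In Cb major, Ab is the submediant; the diatonic minor triad there is vi.
With Eb in the bass the chord is in second inversion, so the figured bass is 64.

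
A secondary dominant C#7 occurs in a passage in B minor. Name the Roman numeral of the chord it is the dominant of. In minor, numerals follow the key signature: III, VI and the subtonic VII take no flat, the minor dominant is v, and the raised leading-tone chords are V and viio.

V

The chord is a dominant seventh chord on C#.
A dominant resolves down a perfect fifth: C# → F#. In B minor, F# is scale degree 5, i.e. V.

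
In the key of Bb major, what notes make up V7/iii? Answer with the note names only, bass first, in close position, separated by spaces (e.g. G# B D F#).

The slash means an applied dominant: we want the dominant of iii. In Bb major, iii is D minor, and its dominant is built on A.
Building a dominant seventh chord on A gives A-C#-E-G.

A C# E G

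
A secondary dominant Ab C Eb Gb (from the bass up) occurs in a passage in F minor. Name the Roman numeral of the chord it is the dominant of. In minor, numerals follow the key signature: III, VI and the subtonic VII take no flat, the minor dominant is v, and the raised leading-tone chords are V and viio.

VI

The chord is a dominant seventh chord on Ab.
A dominant resolves down a perfect fifth: Ab → Db. In F minor, Db is scale degree 6, i.e. VI.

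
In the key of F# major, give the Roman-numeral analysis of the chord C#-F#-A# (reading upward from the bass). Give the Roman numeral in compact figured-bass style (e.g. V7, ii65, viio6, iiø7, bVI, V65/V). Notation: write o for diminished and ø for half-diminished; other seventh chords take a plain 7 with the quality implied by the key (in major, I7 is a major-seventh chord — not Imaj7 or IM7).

Stacked in thirds the chord is F#-A#-C#: a major triad on F#.
F# is scale degree 1 in F# major, and a major triad on that degree is written I.
With C# in the bass the chord is in second inversion, so the figured bass is 64.

I64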